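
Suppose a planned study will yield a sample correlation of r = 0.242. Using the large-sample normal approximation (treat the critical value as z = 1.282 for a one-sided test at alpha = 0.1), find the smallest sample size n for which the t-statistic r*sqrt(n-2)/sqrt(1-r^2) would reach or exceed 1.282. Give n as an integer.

Need r·√(n−2)/√(1−r²) ≥ 1.282
√(n−2) ≥ 1.282·√(1−0.058564) / 0.242 = 1.282·0.970276 / 0.242 = 5.1401
n−2 ≥ 26.4206  ⇒  n ≥ 28.4206
Smallest integer n = 29

29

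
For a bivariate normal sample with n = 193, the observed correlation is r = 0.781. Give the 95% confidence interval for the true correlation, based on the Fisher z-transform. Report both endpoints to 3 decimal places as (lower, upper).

(0.719, 0.831)

z_r = atanh(0.781) = 1.047929;  SE = 1/√(n−3) = 1/√190 = 0.072548
z-limits: 1.047929 ± 1.960·0.072548 = 1.047929 ± 0.142194 = [0.905735, 1.190123]
ρ-limits: (tanh 0.905735, tanh 1.190123) = (0.719, 0.831)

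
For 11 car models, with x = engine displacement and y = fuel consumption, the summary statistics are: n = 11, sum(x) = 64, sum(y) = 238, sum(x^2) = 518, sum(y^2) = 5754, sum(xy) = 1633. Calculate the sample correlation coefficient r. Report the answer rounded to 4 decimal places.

0.8367

Numerator: nΣxy − (Σx)(Σy) = 11·1633 − (64)(238) = 2731
Denominator: √[(nΣx²−(Σx)²)(nΣy²−(Σy)²)]
  nΣx²−(Σx)² = 11·518 − 4096 = 1602;  nΣy²−(Σy)² = 11·5754 − 56644 = 6650
  √(1602·6650) = √10653300 = 3263.9393
r = 2731 / 3263.9393 = 0.8367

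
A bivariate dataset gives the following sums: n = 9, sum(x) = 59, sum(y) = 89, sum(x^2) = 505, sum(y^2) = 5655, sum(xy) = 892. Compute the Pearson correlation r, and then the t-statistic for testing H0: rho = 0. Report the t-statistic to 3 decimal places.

1.192

S_xy = nΣxy − ΣxΣy = 9·892 − 59·89 = 8028 − 5251 = 2777
S_xx = nΣx² − (Σx)² = 9·505 − 59² = 4545 − 3481 = 1064
S_yy = nΣy² − (Σy)² = 9·5655 − 89² = 50895 − 7921 = 42974
r = S_xy / √(S_xx·S_yy) = 2777 / √(1064·42974) = 2777 / √45724336 = 2777 / 6761.9772 = 0.4107
t = r·√(n−2)/√(1−r²) = 0.4107·√7 / √(1−0.168674) = 1.086610 / 0.911771 = 1.192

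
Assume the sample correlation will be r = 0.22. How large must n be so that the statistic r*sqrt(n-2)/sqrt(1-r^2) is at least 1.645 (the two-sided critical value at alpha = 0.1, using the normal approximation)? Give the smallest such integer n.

56

Need r·√(n−2)/√(1−r²) ≥ 1.645
√(n−2) ≥ 1.645·√(1−0.0484) / 0.22 = 1.645·0.975500 / 0.22 = 7.2941
n−2 ≥ 53.2039  ⇒  n ≥ 55.2039
Smallest integer n = 56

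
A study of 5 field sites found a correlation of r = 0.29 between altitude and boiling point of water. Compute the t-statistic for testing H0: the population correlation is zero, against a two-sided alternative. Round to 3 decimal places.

1 − r² = 1 − 0.0841 = 0.9159;  √(1−r²) = 0.957027
√(n−2) = √3 = 1.732051
t = r·√(n−2)/√(1−r²) = 0.29 · 1.732051 / 0.957027 = 0.525

0.525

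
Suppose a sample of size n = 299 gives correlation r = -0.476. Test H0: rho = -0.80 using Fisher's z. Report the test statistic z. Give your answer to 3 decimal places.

z_r = atanh(-0.476) = -0.517800,  z_0 = atanh(-0.80) = -1.098612
SE = 1/√(n−3) = 1/√296 = 0.058124
z = (z_r − z_0)/SE = (-0.517800 − (-1.098612)) / 0.058124 = 0.580812 / 0.058124 = 9.993

9.993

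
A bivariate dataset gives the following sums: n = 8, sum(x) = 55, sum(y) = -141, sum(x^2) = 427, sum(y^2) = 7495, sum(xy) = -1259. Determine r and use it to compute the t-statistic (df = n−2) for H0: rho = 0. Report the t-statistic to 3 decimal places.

S_xy = nΣxy − ΣxΣy = 8·(-1259) − 55·(-141) = -10072 − (-7755) = -2317
S_xx = nΣx² − (Σx)² = 8·427 − 55² = 3416 − 3025 = 391
S_yy = nΣy² − (Σy)² = 8·7495 − (-141)² = 59960 − 19881 = 40079
r = S_xy / √(S_xx·S_yy) = -2317 / √(391·40079) = -2317 / √15670889 = -2317 / 3958.6474 = -0.5853
t = r·√(n−2)/√(1−r²) = -0.5853·√6 / √(1−0.342576) = -1.433686 / 0.810817 = -1.768

-1.768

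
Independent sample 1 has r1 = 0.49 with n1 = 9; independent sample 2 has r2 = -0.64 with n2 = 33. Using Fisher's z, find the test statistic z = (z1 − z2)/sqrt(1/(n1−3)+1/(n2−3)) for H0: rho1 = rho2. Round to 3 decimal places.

Fisher z-transforms: z1 = atanh(0.49) = 0.536060, z2 = atanh(-0.64) = -0.758174; difference d = 1.294234
Var(d) = 1/6 + 1/30 = 0.1666667 + 0.0333333 = 0.2000000
z = d/√Var(d) = 1.294234 / √0.2000000 = 1.294234 / 0.447214 = 2.894

2.894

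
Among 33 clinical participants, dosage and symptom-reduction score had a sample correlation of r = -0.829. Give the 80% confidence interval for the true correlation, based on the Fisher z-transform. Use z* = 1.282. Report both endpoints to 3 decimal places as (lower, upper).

z_r = atanh(-0.829) = -1.184931;  SE = 1/√(n−3) = 1/√30 = 0.182574
z-limits: -1.184931 ± 1.282·0.182574 = -1.184931 ± 0.234060 = [-1.418991, -0.950871]
ρ-limits: (tanh -1.418991, tanh -0.950871) = (-0.889, -0.740)

(-0.889, -0.740)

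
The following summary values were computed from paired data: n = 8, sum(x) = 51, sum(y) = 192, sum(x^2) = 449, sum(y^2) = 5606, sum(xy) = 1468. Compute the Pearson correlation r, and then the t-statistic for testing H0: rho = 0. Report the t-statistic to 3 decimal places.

S_xy = nΣxy − ΣxΣy = 8·1468 − 51·192 = 11744 − 9792 = 1952
S_xx = nΣx² − (Σx)² = 8·449 − 51² = 3592 − 2601 = 991
S_yy = nΣy² − (Σy)² = 8·5606 − 192² = 44848 − 36864 = 7984
r = S_xy / √(S_xx·S_yy) = 1952 / √(991·7984) = 1952 / √7912144 = 1952 / 2812.8534 = 0.6940
t = r·√(n−2)/√(1−r²) = 0.6940·√6 / √(1−0.481636) = 1.699946 / 0.719975 = 2.361

2.361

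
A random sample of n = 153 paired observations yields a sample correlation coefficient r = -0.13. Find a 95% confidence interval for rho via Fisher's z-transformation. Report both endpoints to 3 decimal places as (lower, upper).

(-0.283, 0.029)

Fisher z: z_r = atanh(r) = ½·ln((1+(-0.13))/(1−(-0.13))) = -0.130740
SE(z) = 1/√(n−3) = 1/√150 = 0.081650
95% ⇒ z* = 1.960; margin = 1.960·0.081650 = 0.160034
CI on z-scale: (-0.290774, 0.029294)
Back-transform: tanh(-0.290774) = -0.282847, tanh(0.029294) = 0.029286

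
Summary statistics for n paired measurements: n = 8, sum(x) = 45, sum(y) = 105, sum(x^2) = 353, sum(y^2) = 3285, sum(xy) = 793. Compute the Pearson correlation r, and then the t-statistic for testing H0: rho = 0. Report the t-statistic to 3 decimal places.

1.282

Numerator: nΣxy − (Σx)(Σy) = 8·793 − (45)(105) = 1619
Denominator: √[(nΣx²−(Σx)²)(nΣy²−(Σy)²)]
  nΣx²−(Σx)² = 8·353 − 2025 = 799;  nΣy²−(Σy)² = 8·3285 − 11025 = 15255
  √(799·15255) = √12188745 = 3491.2383
r = 1619 / 3491.2383 = 0.4637
t = r·√(n−2)/√(1−r²) = 0.4637·√6 / √(1−0.215018) = 1.135828 / 0.885992 = 1.282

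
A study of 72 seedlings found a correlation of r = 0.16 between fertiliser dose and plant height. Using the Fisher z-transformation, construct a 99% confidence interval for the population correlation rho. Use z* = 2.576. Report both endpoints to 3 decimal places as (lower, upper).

(-0.148, 0.439)

z_r = atanh(0.16) = 0.161387;  SE = 1/√(n−3) = 1/√69 = 0.120386
z-limits: 0.161387 ± 2.576·0.120386 = 0.161387 ± 0.310114 = [-0.148727, 0.471501]
ρ-limits: (tanh -0.148727, tanh 0.471501) = (-0.148, 0.439)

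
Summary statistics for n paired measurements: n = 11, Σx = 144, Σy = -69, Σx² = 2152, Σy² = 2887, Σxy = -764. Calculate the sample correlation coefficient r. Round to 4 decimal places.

Numerator: nΣxy − (Σx)(Σy) = 11·(-764) − (144)(-69) = 1532
Denominator: √[(nΣx²−(Σx)²)(nΣy²−(Σy)²)]
  nΣx²−(Σx)² = 11·2152 − 20736 = 2936;  nΣy²−(Σy)² = 11·2887 − 4761 = 26996
  √(2936·26996) = √79260256 = 8902.8229
r = 1532 / 8902.8229 = 0.1721

0.1721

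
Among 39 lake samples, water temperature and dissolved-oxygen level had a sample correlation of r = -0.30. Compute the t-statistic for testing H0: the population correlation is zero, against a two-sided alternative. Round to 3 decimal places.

t = r·√(n−2) / √(1−r²) with r = -0.30, n = 39
  = -0.30·√37 / √(1 − 0.0900)
  = -0.30·6.082763 / 0.953939
  = -1.824829 / 0.953939 = -1.913

-1.913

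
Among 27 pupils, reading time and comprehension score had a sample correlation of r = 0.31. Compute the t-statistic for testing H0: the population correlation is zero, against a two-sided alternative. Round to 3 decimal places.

t = r·√(n−2) / √(1−r²) with r = 0.31, n = 27
  = 0.31·√25 / √(1 − 0.0961)
  = 0.31·5.000000 / 0.950737
  = 1.550000 / 0.950737 = 1.630

1.630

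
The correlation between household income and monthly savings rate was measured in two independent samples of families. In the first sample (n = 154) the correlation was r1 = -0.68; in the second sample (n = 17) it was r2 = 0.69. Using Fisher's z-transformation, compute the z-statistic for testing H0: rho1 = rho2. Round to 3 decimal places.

z1 = atanh(-0.68) = -0.829114,  z2 = atanh(0.69) = 0.847956
SE = √(1/(n1−3) + 1/(n2−3)) = √(1/151 + 1/14) = √(0.0066225 + 0.0714286) = √0.0780511 = 0.279376
z = (z1 − z2)/SE = (-0.829114 − 0.847956) / 0.279376 = -1.677070 / 0.279376 = -6.003

-6.003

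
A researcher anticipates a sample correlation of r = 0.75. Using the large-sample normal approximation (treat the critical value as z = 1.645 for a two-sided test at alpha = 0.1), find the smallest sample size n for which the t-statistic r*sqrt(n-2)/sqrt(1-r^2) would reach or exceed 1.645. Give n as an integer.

5

Need r·√(n−2)/√(1−r²) ≥ 1.645
√(n−2) ≥ 1.645·√(1−0.5625) / 0.75 = 1.645·0.661438 / 0.75 = 1.4508
n−2 ≥ 2.1048  ⇒  n ≥ 4.1048
Smallest integer n = 5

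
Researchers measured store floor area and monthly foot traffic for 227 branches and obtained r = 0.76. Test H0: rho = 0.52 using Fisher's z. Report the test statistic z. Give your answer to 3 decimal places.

6.284

z_r = atanh(0.76) = 0.996215,  z_0 = atanh(0.52) = 0.576340
SE = 1/√(n−3) = 1/√224 = 0.066815
z = (z_r − z_0)/SE = (0.996215 − 0.576340) / 0.066815 = 0.419875 / 0.066815 = 6.284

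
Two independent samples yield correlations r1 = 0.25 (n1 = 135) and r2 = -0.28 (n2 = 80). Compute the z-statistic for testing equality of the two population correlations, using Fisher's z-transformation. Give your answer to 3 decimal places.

Fisher z-transforms: z1 = atanh(0.25) = 0.255413, z2 = atanh(-0.28) = -0.287682; difference d = 0.543095
Var(d) = 1/132 + 1/77 = 0.0075758 + 0.0129870 = 0.0205628
z = d/√Var(d) = 0.543095 / √0.0205628 = 0.543095 / 0.143397 = 3.787

3.787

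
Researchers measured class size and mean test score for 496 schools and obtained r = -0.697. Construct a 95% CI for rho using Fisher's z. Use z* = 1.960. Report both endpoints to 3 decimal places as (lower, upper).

Fisher z: z_r = atanh(r) = ½·ln((1+(-0.697))/(1−(-0.697))) = -0.861442
SE(z) = 1/√(n−3) = 1/√493 = 0.045038
95% ⇒ z* = 1.960; margin = 1.960·0.045038 = 0.088274
CI on z-scale: (-0.949716, -0.773168)
Back-transform: tanh(-0.949716) = -0.739654, tanh(-0.773168) = -0.648768

(-0.740, -0.649)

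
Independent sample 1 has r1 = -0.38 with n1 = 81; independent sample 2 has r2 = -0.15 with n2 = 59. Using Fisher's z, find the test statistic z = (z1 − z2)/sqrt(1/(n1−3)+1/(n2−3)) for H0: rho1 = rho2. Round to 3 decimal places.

z1 = atanh(-0.38) = -0.400060,  z2 = atanh(-0.15) = -0.151140
SE = √(1/(n1−3) + 1/(n2−3)) = √(1/78 + 1/56) = √(0.0128205 + 0.0178571) = √0.0306776 = 0.175150
z = (z1 − z2)/SE = (-0.400060 − (-0.151140)) / 0.175150 = -0.248920 / 0.175150 = -1.421

-1.421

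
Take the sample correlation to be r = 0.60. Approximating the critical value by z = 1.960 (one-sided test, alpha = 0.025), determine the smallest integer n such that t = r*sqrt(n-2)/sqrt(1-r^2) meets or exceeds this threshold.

9

Need r·√(n−2)/√(1−r²) ≥ 1.960
√(n−2) ≥ 1.960·√(1−0.3600) / 0.60 = 1.960·0.800000 / 0.60 = 2.6133
n−2 ≥ 6.8293  ⇒  n ≥ 8.8293
Smallest integer n = 9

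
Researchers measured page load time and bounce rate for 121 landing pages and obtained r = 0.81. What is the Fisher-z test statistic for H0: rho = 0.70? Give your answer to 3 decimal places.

2.821

z_r = atanh(0.81) = 1.127029,  z_0 = atanh(0.70) = 0.867301
SE = 1/√(n−3) = 1/√118 = 0.092057
z = (z_r − z_0)/SE = (1.127029 − 0.867301) / 0.092057 = 0.259728 / 0.092057 = 2.821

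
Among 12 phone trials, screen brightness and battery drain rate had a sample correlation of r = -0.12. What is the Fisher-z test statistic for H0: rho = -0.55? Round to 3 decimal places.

1.493

z_r = atanh(-0.12) = -0.120581,  z_0 = atanh(-0.55) = -0.618381
SE = 1/√(n−3) = 1/√9 = 0.333333
z = (z_r − z_0)/SE = (-0.120581 − (-0.618381)) / 0.333333 = 0.497800 / 0.333333 = 1.493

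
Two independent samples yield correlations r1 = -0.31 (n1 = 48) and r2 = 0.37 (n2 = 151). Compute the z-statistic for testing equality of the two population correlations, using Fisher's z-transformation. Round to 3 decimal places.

-4.165

Fisher z-transforms: z1 = atanh(-0.31) = -0.320545, z2 = atanh(0.37) = 0.388423; difference d = -0.708968
Var(d) = 1/45 + 1/148 = 0.0222222 + 0.0067568 = 0.0289790
z = d/√Var(d) = -0.708968 / √0.0289790 = -0.708968 / 0.170232 = -4.165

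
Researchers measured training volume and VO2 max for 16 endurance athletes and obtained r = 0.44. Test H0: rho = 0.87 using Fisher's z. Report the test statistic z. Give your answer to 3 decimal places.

z_r = atanh(0.44) = 0.472231,  z_0 = atanh(0.87) = 1.333080
SE = 1/√(n−3) = 1/√13 = 0.277350
z = (z_r − z_0)/SE = (0.472231 − 1.333080) / 0.277350 = -0.860849 / 0.277350 = -3.104

-3.104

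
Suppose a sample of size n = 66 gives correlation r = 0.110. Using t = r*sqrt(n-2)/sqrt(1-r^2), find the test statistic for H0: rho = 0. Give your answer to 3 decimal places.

t = r·√(n−2) / √(1−r²) with r = 0.110, n = 66
  = 0.110·√64 / √(1 − 0.012100)
  = 0.110·8.000000 / 0.993932
  = 0.880000 / 0.993932 = 0.885

0.885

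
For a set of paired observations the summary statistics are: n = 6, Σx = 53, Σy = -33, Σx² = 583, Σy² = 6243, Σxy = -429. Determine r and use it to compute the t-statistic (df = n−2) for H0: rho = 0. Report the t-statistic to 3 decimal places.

-0.334

Numerator: nΣxy − (Σx)(Σy) = 6·(-429) − (53)(-33) = -825
Denominator: √[(nΣx²−(Σx)²)(nΣy²−(Σy)²)]
  nΣx²−(Σx)² = 6·583 − 2809 = 689;  nΣy²−(Σy)² = 6·6243 − 1089 = 36369
  √(689·36369) = √25058241 = 5005.8207
r = -825 / 5005.8207 = -0.1648
t = r·√(n−2)/√(1−r²) = -0.1648·√4 / √(1−0.027159) = -0.329600 / 0.986327 = -0.334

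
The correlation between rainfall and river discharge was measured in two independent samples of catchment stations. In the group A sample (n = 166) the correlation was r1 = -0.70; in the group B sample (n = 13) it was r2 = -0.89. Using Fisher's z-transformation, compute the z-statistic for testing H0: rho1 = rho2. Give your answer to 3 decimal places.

1.702

z1 = atanh(-0.70) = -0.867301,  z2 = atanh(-0.89) = -1.421926
SE = √(1/(n1−3) + 1/(n2−3)) = √(1/163 + 1/10) = √(0.0061350 + 0.1000000) = √0.1061350 = 0.325784
z = (z1 − z2)/SE = (-0.867301 − (-1.421926)) / 0.325784 = 0.554625 / 0.325784 = 1.702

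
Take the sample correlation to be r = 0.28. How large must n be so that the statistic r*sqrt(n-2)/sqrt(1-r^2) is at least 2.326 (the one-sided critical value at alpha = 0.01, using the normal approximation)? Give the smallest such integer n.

r√(n−2)/√(1−r²) ≥ 2.326  ⇔  n−2 ≥ (2.326)²·(1−r²)/r²
(1−r²)/r² = (1−0.0784)/0.0784 = 11.7551
n ≥ 2 + 5.410276·11.7551 = 2 + 63.5983 = 65.5983
⌈65.5983⌉ = 66

66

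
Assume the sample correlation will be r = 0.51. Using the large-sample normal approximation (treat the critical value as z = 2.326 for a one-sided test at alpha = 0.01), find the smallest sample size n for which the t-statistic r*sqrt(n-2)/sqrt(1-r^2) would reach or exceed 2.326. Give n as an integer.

Need r·√(n−2)/√(1−r²) ≥ 2.326
√(n−2) ≥ 2.326·√(1−0.2601) / 0.51 = 2.326·0.860174 / 0.51 = 3.9231
n−2 ≥ 15.3907  ⇒  n ≥ 17.3907
Smallest integer n = 18

18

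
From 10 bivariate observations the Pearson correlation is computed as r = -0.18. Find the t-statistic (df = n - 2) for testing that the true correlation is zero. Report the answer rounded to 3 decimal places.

1 − r² = 1 − 0.0324 = 0.9676;  √(1−r²) = 0.983667
√(n−2) = √8 = 2.828427
t = r·√(n−2)/√(1−r²) = -0.18 · 2.828427 / 0.983667 = -0.518

-0.518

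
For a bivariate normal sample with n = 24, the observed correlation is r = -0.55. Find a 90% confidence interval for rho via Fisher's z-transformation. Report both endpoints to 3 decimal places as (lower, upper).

Fisher z: z_r = atanh(r) = ½·ln((1+(-0.55))/(1−(-0.55))) = -0.618381
SE(z) = 1/√(n−3) = 1/√21 = 0.218218
90% ⇒ z* = 1.645; margin = 1.645·0.218218 = 0.358969
CI on z-scale: (-0.977350, -0.259412)
Back-transform: tanh(-0.977350) = -0.751916, tanh(-0.259412) = -0.253745

(-0.752, -0.254)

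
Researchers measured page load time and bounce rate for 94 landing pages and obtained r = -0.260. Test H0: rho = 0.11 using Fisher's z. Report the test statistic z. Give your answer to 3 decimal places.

-3.592

Fisher z: atanh(-0.260) = -0.266108, atanh(0.11) = 0.110447
z = (z_r − z_0)·√(n−3) = (-0.266108 − 0.110447)·√91 = -0.376555 · 9.539392 = -3.592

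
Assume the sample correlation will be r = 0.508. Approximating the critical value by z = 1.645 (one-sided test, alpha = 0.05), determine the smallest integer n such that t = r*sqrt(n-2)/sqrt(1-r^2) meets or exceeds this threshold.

r√(n−2)/√(1−r²) ≥ 1.645  ⇔  n−2 ≥ (1.645)²·(1−r²)/r²
(1−r²)/r² = (1−0.258064)/0.258064 = 2.8750
n ≥ 2 + 2.706025·2.8750 = 2 + 7.7798 = 9.7798
⌈9.7798⌉ = 10

10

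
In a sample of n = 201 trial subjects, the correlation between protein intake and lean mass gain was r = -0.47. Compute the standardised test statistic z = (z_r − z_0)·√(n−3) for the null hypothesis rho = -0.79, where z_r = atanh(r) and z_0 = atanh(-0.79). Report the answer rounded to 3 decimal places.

z_r = atanh(-0.47) = -0.510070,  z_0 = atanh(-0.79) = -1.071432
SE = 1/√(n−3) = 1/√198 = 0.071067
z = (z_r − z_0)/SE = (-0.510070 − (-1.071432)) / 0.071067 = 0.561362 / 0.071067 = 7.899

7.899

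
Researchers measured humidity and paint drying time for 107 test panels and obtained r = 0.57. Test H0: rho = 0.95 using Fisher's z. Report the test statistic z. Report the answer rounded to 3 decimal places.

-12.077

Fisher z: atanh(0.57) = 0.647523, atanh(0.95) = 1.831781
z = (z_r − z_0)·√(n−3) = (0.647523 − 1.831781)·√104 = -1.184258 · 10.198039 = -12.077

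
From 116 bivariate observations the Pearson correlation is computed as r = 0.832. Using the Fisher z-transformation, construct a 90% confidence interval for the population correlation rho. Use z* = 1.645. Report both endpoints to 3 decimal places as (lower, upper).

z_r = atanh(0.832) = 1.194600;  SE = 1/√(n−3) = 1/√113 = 0.094072
z-limits: 1.194600 ± 1.645·0.094072 = 1.194600 ± 0.154748 = [1.039852, 1.349348]
ρ-limits: (tanh 1.039852, tanh 1.349348) = (0.778, 0.874)

(0.778, 0.874)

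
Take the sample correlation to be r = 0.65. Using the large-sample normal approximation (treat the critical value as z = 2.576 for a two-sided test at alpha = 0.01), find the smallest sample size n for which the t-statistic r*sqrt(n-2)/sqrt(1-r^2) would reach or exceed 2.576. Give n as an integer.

12

Need r·√(n−2)/√(1−r²) ≥ 2.576
√(n−2) ≥ 2.576·√(1−0.4225) / 0.65 = 2.576·0.759934 / 0.65 = 3.0117
n−2 ≥ 9.0703  ⇒  n ≥ 11.0703
Smallest integer n = 12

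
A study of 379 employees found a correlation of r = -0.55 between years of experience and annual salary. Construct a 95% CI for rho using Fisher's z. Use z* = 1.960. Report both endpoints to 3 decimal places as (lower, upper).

(-0.617, -0.476)

Fisher z: z_r = atanh(r) = ½·ln((1+(-0.55))/(1−(-0.55))) = -0.618381
SE(z) = 1/√(n−3) = 1/√376 = 0.051571
95% ⇒ z* = 1.960; margin = 1.960·0.051571 = 0.101079
CI on z-scale: (-0.719460, -0.517302)
Back-transform: tanh(-0.719460) = -0.616575, tanh(-0.517302) = -0.475615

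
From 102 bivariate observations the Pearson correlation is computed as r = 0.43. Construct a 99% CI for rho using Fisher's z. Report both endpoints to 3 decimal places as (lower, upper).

(0.198, 0.616)

Fisher z: z_r = atanh(r) = ½·ln((1+0.43)/(1−0.43)) = 0.459897
SE(z) = 1/√(n−3) = 1/√99 = 0.100504
99% ⇒ z* = 2.576; margin = 2.576·0.100504 = 0.258898
CI on z-scale: (0.200999, 0.718795)
Back-transform: tanh(0.200999) = 0.198335, tanh(0.718795) = 0.616162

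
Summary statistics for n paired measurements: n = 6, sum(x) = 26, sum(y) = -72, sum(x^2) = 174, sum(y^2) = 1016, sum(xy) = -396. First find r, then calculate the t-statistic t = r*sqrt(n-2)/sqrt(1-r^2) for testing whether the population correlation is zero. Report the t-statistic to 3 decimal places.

-3.529

Numerator: nΣxy − (Σx)(Σy) = 6·(-396) − (26)(-72) = -504
Denominator: √[(nΣx²−(Σx)²)(nΣy²−(Σy)²)]
  nΣx²−(Σx)² = 6·174 − 676 = 368;  nΣy²−(Σy)² = 6·1016 − 5184 = 912
  √(368·912) = √335616 = 579.3237
r = -504 / 579.3237 = -0.8700
t = r·√(n−2)/√(1−r²) = -0.8700·√4 / √(1−0.756900) = -1.740000 / 0.493052 = -3.529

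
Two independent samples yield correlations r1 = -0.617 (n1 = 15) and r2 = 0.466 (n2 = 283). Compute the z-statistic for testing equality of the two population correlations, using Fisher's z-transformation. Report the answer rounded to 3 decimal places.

Fisher z-transforms: z1 = atanh(-0.617) = -0.720146, z2 = atanh(0.466) = 0.504949; difference d = -1.225095
Var(d) = 1/12 + 1/280 = 0.0833333 + 0.0035714 = 0.0869047
z = d/√Var(d) = -1.225095 / √0.0869047 = -1.225095 / 0.294796 = -4.156

-4.156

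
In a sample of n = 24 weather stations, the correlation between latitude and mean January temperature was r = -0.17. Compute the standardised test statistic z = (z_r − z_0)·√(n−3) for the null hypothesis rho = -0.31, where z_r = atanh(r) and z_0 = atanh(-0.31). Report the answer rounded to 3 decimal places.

0.682

z_r = atanh(-0.17) = -0.171667,  z_0 = atanh(-0.31) = -0.320545
SE = 1/√(n−3) = 1/√21 = 0.218218
z = (z_r − z_0)/SE = (-0.171667 − (-0.320545)) / 0.218218 = 0.148878 / 0.218218 = 0.682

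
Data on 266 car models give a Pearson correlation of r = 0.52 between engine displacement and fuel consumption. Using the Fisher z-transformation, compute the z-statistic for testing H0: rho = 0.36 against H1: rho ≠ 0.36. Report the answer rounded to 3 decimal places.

Fisher z: atanh(0.52) = 0.576340, atanh(0.36) = 0.376886
z = (z_r − z_0)·√(n−3) = (0.576340 − 0.376886)·√263 = 0.199454 · 16.217275 = 3.235

3.235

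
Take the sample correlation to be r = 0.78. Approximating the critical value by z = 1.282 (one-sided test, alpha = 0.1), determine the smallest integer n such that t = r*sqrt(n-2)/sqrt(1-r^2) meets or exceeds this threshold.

4

Need r·√(n−2)/√(1−r²) ≥ 1.282
√(n−2) ≥ 1.282·√(1−0.6084) / 0.78 = 1.282·0.625780 / 0.78 = 1.0285
n−2 ≥ 1.0578  ⇒  n ≥ 3.0578
Smallest integer n = 4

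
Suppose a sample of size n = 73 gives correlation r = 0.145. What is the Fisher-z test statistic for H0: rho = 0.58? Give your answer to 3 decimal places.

Fisher z: atanh(0.145) = 0.146029, atanh(0.58) = 0.662463
z = (z_r − z_0)·√(n−3) = (0.146029 − 0.662463)·√70 = -0.516434 · 8.366600 = -4.321

-4.321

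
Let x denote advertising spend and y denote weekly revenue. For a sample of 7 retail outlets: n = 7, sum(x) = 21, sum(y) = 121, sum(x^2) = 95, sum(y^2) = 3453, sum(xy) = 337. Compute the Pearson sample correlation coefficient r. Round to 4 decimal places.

S_xy = nΣxy − ΣxΣy = 7·337 − 21·121 = 2359 − 2541 = -182
S_xx = nΣx² − (Σx)² = 7·95 − 21² = 665 − 441 = 224
S_yy = nΣy² − (Σy)² = 7·3453 − 121² = 24171 − 14641 = 9530
r = S_xy / √(S_xx·S_yy) = -182 / √(224·9530) = -182 / √2134720 = -182 / 1461.0681 = -0.1246

-0.1246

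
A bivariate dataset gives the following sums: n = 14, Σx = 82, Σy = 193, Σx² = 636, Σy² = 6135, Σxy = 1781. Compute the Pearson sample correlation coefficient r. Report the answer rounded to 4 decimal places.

0.8845

Numerator: nΣxy − (Σx)(Σy) = 14·1781 − (82)(193) = 9108
Denominator: √[(nΣx²−(Σx)²)(nΣy²−(Σy)²)]
  nΣx²−(Σx)² = 14·636 − 6724 = 2180;  nΣy²−(Σy)² = 14·6135 − 37249 = 48641
  √(2180·48641) = √106037380 = 10297.4453
r = 9108 / 10297.4453 = 0.8845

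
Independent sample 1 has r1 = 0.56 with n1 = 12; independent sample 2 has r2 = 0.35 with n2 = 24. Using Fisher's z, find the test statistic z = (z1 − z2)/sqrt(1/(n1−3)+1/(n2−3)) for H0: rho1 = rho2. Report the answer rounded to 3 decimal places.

0.671

Fisher z-transforms: z1 = atanh(0.56) = 0.632833, z2 = atanh(0.35) = 0.365444; difference d = 0.267389
Var(d) = 1/9 + 1/21 = 0.1111111 + 0.0476190 = 0.1587301
z = d/√Var(d) = 0.267389 / √0.1587301 = 0.267389 / 0.398409 = 0.671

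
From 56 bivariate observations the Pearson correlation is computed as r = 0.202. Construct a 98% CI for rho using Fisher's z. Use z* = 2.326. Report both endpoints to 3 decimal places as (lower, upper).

z_r = atanh(0.202) = 0.204817;  SE = 1/√(n−3) = 1/√53 = 0.137361
z-limits: 0.204817 ± 2.326·0.137361 = 0.204817 ± 0.319502 = [-0.114685, 0.524319]
ρ-limits: (tanh -0.114685, tanh 0.524319) = (-0.114, 0.481)

(-0.114, 0.481)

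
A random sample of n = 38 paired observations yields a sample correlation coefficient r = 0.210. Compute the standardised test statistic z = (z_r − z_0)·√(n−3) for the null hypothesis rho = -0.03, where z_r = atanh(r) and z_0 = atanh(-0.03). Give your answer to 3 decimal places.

1.439

Fisher z: atanh(0.210) = 0.213171, atanh(-0.03) = -0.030009
z = (z_r − z_0)·√(n−3) = (0.213171 − (-0.030009))·√35 = 0.243180 · 5.916080 = 1.439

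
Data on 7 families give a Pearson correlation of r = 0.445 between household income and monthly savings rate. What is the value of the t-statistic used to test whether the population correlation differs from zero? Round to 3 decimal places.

1.111

1 − r² = 1 − 0.198025 = 0.801975;  √(1−r²) = 0.895531
√(n−2) = √5 = 2.236068
t = r·√(n−2)/√(1−r²) = 0.445 · 2.236068 / 0.895531 = 1.111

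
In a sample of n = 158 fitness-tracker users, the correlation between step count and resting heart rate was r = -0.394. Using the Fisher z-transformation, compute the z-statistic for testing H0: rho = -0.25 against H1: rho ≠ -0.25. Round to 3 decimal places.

Fisher z: atanh(-0.394) = -0.416526, atanh(-0.25) = -0.255413
z = (z_r − z_0)·√(n−3) = (-0.416526 − (-0.255413))·√155 = -0.161113 · 12.449900 = -2.006

-2.006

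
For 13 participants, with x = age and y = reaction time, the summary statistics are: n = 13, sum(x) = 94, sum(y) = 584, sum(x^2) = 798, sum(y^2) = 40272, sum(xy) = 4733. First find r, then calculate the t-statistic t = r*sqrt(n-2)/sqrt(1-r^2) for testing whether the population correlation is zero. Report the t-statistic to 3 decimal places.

1.430

Numerator: nΣxy − (Σx)(Σy) = 13·4733 − (94)(584) = 6633
Denominator: √[(nΣx²−(Σx)²)(nΣy²−(Σy)²)]
  nΣx²−(Σx)² = 13·798 − 8836 = 1538;  nΣy²−(Σy)² = 13·40272 − 341056 = 182480
  √(1538·182480) = √280654240 = 16752.7383
r = 6633 / 16752.7383 = 0.3959
t = r·√(n−2)/√(1−r²) = 0.3959·√11 / √(1−0.156737) = 1.313052 / 0.918294 = 1.430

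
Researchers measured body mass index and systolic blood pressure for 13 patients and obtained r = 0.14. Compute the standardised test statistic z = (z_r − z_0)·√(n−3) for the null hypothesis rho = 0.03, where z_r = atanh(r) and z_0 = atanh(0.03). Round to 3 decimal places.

0.351

Fisher z: atanh(0.14) = 0.140926, atanh(0.03) = 0.030009
z = (z_r − z_0)·√(n−3) = (0.140926 − 0.030009)·√10 = 0.110917 · 3.162278 = 0.351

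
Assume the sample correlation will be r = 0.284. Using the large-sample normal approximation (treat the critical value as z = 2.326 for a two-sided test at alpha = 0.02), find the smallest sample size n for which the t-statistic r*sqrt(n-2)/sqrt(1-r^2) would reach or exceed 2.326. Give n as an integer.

Need r·√(n−2)/√(1−r²) ≥ 2.326
√(n−2) ≥ 2.326·√(1−0.080656) / 0.284 = 2.326·0.958824 / 0.284 = 7.8529
n−2 ≥ 61.6680  ⇒  n ≥ 63.6680
Smallest integer n = 64

64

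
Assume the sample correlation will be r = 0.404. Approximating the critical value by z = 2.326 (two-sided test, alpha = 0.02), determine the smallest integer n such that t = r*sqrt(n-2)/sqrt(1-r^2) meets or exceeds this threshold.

Need r·√(n−2)/√(1−r²) ≥ 2.326
√(n−2) ≥ 2.326·√(1−0.163216) / 0.404 = 2.326·0.914759 / 0.404 = 5.2667
n−2 ≥ 27.7381  ⇒  n ≥ 29.7381
Smallest integer n = 30

30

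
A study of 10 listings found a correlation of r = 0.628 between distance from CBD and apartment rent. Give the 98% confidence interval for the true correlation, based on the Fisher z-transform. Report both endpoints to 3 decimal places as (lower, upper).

(-0.140, 0.924)

Fisher z: z_r = atanh(r) = ½·ln((1+0.628)/(1−0.628)) = 0.738107
SE(z) = 1/√(n−3) = 1/√7 = 0.377964
98% ⇒ z* = 2.326; margin = 2.326·0.377964 = 0.879144
CI on z-scale: (-0.141037, 1.617251)
Back-transform: tanh(-0.141037) = -0.140109, tanh(1.617251) = 0.924224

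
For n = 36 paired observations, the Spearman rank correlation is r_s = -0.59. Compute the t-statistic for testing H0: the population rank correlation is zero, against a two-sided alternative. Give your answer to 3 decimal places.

t = r_s·√(n−2) / √(1−r_s²) with r_s = -0.59, n = 36
  = -0.59·√34 / √(1 − 0.3481)
  = -0.59·5.830952 / 0.807403
  = -3.440262 / 0.807403 = -4.261

-4.261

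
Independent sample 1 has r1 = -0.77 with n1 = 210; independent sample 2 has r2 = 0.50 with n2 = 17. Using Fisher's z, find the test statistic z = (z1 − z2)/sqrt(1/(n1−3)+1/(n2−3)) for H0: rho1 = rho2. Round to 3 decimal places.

Fisher z-transforms: z1 = atanh(-0.77) = -1.020328, z2 = atanh(0.50) = 0.549306; difference d = -1.569634
Var(d) = 1/207 + 1/14 = 0.0048309 + 0.0714286 = 0.0762595
z = d/√Var(d) = -1.569634 / √0.0762595 = -1.569634 / 0.276151 = -5.684

-5.684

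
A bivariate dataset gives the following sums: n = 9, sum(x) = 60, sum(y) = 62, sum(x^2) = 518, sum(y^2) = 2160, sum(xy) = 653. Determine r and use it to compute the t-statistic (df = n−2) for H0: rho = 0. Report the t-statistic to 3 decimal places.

Numerator: nΣxy − (Σx)(Σy) = 9·653 − (60)(62) = 2157
Denominator: √[(nΣx²−(Σx)²)(nΣy²−(Σy)²)]
  nΣx²−(Σx)² = 9·518 − 3600 = 1062;  nΣy²−(Σy)² = 9·2160 − 3844 = 15596
  √(1062·15596) = √16562952 = 4069.7607
r = 2157 / 4069.7607 = 0.5300
t = r·√(n−2)/√(1−r²) = 0.5300·√7 / √(1−0.280900) = 1.402248 / 0.847998 = 1.654

1.654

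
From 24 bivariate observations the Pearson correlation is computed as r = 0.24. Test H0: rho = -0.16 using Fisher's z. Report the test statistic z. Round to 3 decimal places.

1.861

z_r = atanh(0.24) = 0.244774,  z_0 = atanh(-0.16) = -0.161387
SE = 1/√(n−3) = 1/√21 = 0.218218
z = (z_r − z_0)/SE = (0.244774 − (-0.161387)) / 0.218218 = 0.406161 / 0.218218 = 1.861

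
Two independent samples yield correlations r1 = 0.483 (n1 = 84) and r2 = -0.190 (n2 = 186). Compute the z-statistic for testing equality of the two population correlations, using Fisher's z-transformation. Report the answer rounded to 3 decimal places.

Fisher z-transforms: z1 = atanh(0.483) = 0.526890, z2 = atanh(-0.190) = -0.192337; difference d = 0.719227
Var(d) = 1/81 + 1/183 = 0.0123457 + 0.0054645 = 0.0178102
z = d/√Var(d) = 0.719227 / √0.0178102 = 0.719227 / 0.133455 = 5.389

5.389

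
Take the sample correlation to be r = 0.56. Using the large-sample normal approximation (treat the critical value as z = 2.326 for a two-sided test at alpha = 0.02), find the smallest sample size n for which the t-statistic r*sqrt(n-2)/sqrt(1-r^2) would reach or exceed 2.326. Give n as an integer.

r√(n−2)/√(1−r²) ≥ 2.326  ⇔  n−2 ≥ (2.326)²·(1−r²)/r²
(1−r²)/r² = (1−0.3136)/0.3136 = 2.1888
n ≥ 2 + 5.410276·2.1888 = 2 + 11.8420 = 13.8420
⌈13.8420⌉ = 14

14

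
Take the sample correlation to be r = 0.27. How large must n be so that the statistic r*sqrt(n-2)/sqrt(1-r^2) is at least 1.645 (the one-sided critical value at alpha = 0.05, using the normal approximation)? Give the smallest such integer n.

Need r·√(n−2)/√(1−r²) ≥ 1.645
√(n−2) ≥ 1.645·√(1−0.0729) / 0.27 = 1.645·0.962860 / 0.27 = 5.8663
n−2 ≥ 34.4135  ⇒  n ≥ 36.4135
Smallest integer n = 37

37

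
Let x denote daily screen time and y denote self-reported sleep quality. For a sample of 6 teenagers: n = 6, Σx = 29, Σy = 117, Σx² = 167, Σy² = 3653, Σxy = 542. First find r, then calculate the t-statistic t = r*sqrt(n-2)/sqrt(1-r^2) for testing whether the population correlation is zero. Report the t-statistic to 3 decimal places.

-0.247

Numerator: nΣxy − (Σx)(Σy) = 6·542 − (29)(117) = -141
Denominator: √[(nΣx²−(Σx)²)(nΣy²−(Σy)²)]
  nΣx²−(Σx)² = 6·167 − 841 = 161;  nΣy²−(Σy)² = 6·3653 − 13689 = 8229
  √(161·8229) = √1324869 = 1151.0295
r = -141 / 1151.0295 = -0.1225
t = r·√(n−2)/√(1−r²) = -0.1225·√4 / √(1−0.015006) = -0.245000 / 0.992469 = -0.247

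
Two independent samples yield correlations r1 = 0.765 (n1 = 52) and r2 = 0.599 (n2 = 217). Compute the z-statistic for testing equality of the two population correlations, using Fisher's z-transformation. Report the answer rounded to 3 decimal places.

1.999

Fisher z-transforms: z1 = atanh(0.765) = 1.008160, z2 = atanh(0.599) = 0.691586; difference d = 0.316574
Var(d) = 1/49 + 1/214 = 0.0204082 + 0.0046729 = 0.0250811
z = d/√Var(d) = 0.316574 / √0.0250811 = 0.316574 / 0.158370 = 1.999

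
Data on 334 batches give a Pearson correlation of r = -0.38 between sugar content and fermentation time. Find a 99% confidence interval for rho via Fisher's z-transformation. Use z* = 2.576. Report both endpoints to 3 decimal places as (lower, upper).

Fisher z: z_r = atanh(r) = ½·ln((1+(-0.38))/(1−(-0.38))) = -0.400060
SE(z) = 1/√(n−3) = 1/√331 = 0.054965
99% ⇒ z* = 2.576; margin = 2.576·0.054965 = 0.141590
CI on z-scale: (-0.541650, -0.258470)
Back-transform: tanh(-0.541650) = -0.494236, tanh(-0.258470) = -0.252864

(-0.494, -0.253)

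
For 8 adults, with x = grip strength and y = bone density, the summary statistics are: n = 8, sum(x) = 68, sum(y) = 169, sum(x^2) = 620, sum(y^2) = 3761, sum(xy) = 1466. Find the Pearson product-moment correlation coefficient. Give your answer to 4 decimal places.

0.3295

Numerator: nΣxy − (Σx)(Σy) = 8·1466 − (68)(169) = 236
Denominator: √[(nΣx²−(Σx)²)(nΣy²−(Σy)²)]
  nΣx²−(Σx)² = 8·620 − 4624 = 336;  nΣy²−(Σy)² = 8·3761 − 28561 = 1527
  √(336·1527) = √513072 = 716.2904
r = 236 / 716.2904 = 0.3295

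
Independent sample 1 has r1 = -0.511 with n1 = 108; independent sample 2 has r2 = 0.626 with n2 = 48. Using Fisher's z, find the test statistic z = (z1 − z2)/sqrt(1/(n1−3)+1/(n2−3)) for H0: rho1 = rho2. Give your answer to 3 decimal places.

-7.290

z1 = atanh(-0.511) = -0.564082,  z2 = atanh(0.626) = 0.734811
SE = √(1/(n1−3) + 1/(n2−3)) = √(1/105 + 1/45) = √(0.0095238 + 0.0222222) = √0.0317460 = 0.178174
z = (z1 − z2)/SE = (-0.564082 − 0.734811) / 0.178174 = -1.298893 / 0.178174 = -7.290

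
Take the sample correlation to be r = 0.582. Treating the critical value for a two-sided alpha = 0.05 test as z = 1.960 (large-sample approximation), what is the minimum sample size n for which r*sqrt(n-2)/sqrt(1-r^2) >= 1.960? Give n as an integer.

r√(n−2)/√(1−r²) ≥ 1.960  ⇔  n−2 ≥ (1.960)²·(1−r²)/r²
(1−r²)/r² = (1−0.338724)/0.338724 = 1.9523
n ≥ 2 + 3.8416·1.9523 = 2 + 7.5000 = 9.5000
⌈9.5000⌉ = 10

10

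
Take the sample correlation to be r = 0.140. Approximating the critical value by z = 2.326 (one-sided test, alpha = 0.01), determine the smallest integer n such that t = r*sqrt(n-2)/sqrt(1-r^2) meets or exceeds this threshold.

Need r·√(n−2)/√(1−r²) ≥ 2.326
√(n−2) ≥ 2.326·√(1−0.019600) / 0.140 = 2.326·0.990152 / 0.140 = 16.4507
n−2 ≥ 270.6255  ⇒  n ≥ 272.6255
Smallest integer n = 273

273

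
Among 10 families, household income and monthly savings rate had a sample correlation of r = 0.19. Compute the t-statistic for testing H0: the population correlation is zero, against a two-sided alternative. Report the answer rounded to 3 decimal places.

t = r·√(n−2) / √(1−r²) with r = 0.19, n = 10
  = 0.19·√8 / √(1 − 0.0361)
  = 0.19·2.828427 / 0.981784
  = 0.537401 / 0.981784 = 0.547

0.547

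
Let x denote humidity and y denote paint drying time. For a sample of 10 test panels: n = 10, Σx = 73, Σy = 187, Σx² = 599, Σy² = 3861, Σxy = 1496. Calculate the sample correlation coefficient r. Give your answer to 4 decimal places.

0.8438

Numerator: nΣxy − (Σx)(Σy) = 10·1496 − (73)(187) = 1309
Denominator: √[(nΣx²−(Σx)²)(nΣy²−(Σy)²)]
  nΣx²−(Σx)² = 10·599 − 5329 = 661;  nΣy²−(Σy)² = 10·3861 − 34969 = 3641
  √(661·3641) = √2406701 = 1551.3546
r = 1309 / 1551.3546 = 0.8438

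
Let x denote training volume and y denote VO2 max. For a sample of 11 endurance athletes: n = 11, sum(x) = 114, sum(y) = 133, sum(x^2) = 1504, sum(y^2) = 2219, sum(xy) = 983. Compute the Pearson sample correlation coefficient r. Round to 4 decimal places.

-0.8907

Numerator: nΣxy − (Σx)(Σy) = 11·983 − (114)(133) = -4349
Denominator: √[(nΣx²−(Σx)²)(nΣy²−(Σy)²)]
  nΣx²−(Σx)² = 11·1504 − 12996 = 3548;  nΣy²−(Σy)² = 11·2219 − 17689 = 6720
  √(3548·6720) = √23842560 = 4882.8844
r = -4349 / 4882.8844 = -0.8907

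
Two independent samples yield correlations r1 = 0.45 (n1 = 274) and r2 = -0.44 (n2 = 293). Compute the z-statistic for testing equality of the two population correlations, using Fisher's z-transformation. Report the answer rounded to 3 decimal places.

11.326

Fisher z-transforms: z1 = atanh(0.45) = 0.484700, z2 = atanh(-0.44) = -0.472231; difference d = 0.956931
Var(d) = 1/271 + 1/290 = 0.0036900 + 0.0034483 = 0.0071383
z = d/√Var(d) = 0.956931 / √0.0071383 = 0.956931 / 0.084488 = 11.326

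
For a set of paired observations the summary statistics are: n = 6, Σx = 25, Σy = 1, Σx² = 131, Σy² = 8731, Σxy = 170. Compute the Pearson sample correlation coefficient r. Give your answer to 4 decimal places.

0.3426

S_xy = nΣxy − ΣxΣy = 6·170 − 25·1 = 1020 − 25 = 995
S_xx = nΣx² − (Σx)² = 6·131 − 25² = 786 − 625 = 161
S_yy = nΣy² − (Σy)² = 6·8731 − 1² = 52386 − 1 = 52385
r = S_xy / √(S_xx·S_yy) = 995 / √(161·52385) = 995 / √8433985 = 995 / 2904.1324 = 0.3426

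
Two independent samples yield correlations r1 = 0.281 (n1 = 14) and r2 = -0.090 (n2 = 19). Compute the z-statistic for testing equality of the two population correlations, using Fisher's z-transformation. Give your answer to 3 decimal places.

0.968

Fisher z-transforms: z1 = atanh(0.281) = 0.288767, z2 = atanh(-0.090) = -0.090244; difference d = 0.379011
Var(d) = 1/11 + 1/16 = 0.0909091 + 0.0625000 = 0.1534091
z = d/√Var(d) = 0.379011 / √0.1534091 = 0.379011 / 0.391675 = 0.968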